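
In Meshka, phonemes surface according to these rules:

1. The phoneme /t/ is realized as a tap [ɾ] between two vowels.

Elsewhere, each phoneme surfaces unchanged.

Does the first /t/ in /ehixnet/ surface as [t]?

Yes

/t/ (word-final): rule 1 targets it, but not between two vowels → unchanged [t].
The actual realization is [t], which matches [t].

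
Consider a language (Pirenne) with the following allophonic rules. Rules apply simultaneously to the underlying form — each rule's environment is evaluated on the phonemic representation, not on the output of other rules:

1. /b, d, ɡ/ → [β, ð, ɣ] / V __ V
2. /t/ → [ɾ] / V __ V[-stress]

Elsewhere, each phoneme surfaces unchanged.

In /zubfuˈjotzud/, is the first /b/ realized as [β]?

/b/ (between /u/ and /f/) is in the target of rule 1 but the environment (between two vowels) is not met → [b].
The actual realization is [b], not [β].

No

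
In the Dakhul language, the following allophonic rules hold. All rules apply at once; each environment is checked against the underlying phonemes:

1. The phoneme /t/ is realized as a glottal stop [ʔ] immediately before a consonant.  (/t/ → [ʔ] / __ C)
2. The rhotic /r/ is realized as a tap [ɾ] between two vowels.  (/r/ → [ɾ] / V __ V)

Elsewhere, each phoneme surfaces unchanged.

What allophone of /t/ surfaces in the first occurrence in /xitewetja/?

[t]

/t/ (between /i/ and /e/): rule 1 targets it, but not immediately before a consonant → unchanged [t].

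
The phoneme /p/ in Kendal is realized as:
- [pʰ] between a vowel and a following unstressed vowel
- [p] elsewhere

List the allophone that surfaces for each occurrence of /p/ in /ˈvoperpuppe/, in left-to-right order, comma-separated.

[pʰ], [p], [p], [p]

Occurrence 1 (position 3): between a vowel and a following unstressed vowel → [pʰ].
Occurrence 2 (position 6): no conditioning environment matches → elsewhere allophone [p].
Occurrence 3 (position 8): no conditioning environment matches → elsewhere allophone [p].
Occurrence 4 (position 9): no conditioning environment matches → elsewhere allophone [p].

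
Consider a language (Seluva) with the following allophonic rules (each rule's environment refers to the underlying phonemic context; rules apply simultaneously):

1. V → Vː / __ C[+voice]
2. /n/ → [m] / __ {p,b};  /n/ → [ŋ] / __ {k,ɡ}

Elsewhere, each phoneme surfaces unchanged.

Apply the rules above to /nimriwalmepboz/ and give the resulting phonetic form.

[niːmriːwaːlmepboːz]

/n/ — word-initial; rule 2 does not apply here → [n].
Rule 1 applies to /i/ (between /n/ and /m/: before a voiced consonant) → [iː].
/m/ (between /i/ and /r/): no rule targets it → [m].
/r/ — not in any rule's target class → [r].
/i/ (between /r/ and /w/) occurs before a voiced consonant → [iː] by rule 1.
/w/ (between /i/ and /a/) is unaffected → [w].
Rule 1 applies to /a/ (between /w/ and /l/: before a voiced consonant) → [aː].
/l/ (between /a/ and /m/): no rule targets it → [l].
/m/ (between /l/ and /e/) is unaffected → [m].
/e/ (between /m/ and /p/): rule 1 targets it, but not before a voiced consonant → unchanged [e].
/p/ (between /e/ and /b/): no rule targets it → [p].
/b/ — not in any rule's target class → [b].
/o/ (between /b/ and /z/): before a voiced consonant, so rule 1 applies → [oː].
/z/ stays [z].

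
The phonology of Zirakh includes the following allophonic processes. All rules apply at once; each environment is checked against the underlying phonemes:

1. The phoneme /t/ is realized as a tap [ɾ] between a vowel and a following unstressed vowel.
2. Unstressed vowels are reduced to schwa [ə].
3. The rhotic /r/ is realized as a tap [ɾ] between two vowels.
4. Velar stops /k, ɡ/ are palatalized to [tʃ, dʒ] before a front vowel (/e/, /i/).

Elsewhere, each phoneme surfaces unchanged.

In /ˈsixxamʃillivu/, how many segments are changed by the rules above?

4

Segments that undergo a rule: /a/ → [ə] (rule 2); /i/ → [ə] (rule 2); /i/ → [ə] (rule 2); /u/ → [ə] (rule 2).
All other segments surface unchanged.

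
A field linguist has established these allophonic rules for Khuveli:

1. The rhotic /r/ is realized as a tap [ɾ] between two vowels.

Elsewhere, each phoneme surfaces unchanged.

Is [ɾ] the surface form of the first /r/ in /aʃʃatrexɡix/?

No

/r/ (between /t/ and /e/) fails the environment for rule 1, so it stays [r].
The actual realization is [r], not [ɾ].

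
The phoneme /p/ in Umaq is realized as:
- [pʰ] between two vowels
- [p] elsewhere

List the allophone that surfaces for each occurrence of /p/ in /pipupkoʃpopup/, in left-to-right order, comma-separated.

[p], [pʰ], [p], [p], [pʰ], [p]

Occurrence 1 (position 1): no conditioning environment matches → elsewhere allophone [p].
Occurrence 2 (position 3): between two vowels → [pʰ].
Occurrence 3 (position 5): no conditioning environment matches → elsewhere allophone [p].
Occurrence 4 (position 9): no conditioning environment matches → elsewhere allophone [p].
Occurrence 5 (position 11): between two vowels → [pʰ].
Occurrence 6 (position 13): no conditioning environment matches → elsewhere allophone [p].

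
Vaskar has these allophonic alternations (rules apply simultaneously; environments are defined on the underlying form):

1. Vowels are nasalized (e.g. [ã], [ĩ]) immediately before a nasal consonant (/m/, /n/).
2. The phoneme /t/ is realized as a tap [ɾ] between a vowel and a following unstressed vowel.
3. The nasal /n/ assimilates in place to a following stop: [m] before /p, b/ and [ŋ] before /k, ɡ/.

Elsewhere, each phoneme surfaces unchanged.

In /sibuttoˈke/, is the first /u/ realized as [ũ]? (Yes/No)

No

/u/ (between /b/ and /t/): rule 1 targets it, but not before a nasal consonant → unchanged [u].
The actual realization is [u], not [ũ].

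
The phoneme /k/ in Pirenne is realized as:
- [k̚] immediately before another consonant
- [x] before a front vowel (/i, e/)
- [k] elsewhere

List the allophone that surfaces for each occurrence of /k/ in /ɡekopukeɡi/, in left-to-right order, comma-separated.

[k], [x]

Occurrence 1 (position 3): no conditioning environment matches → elsewhere allophone [k].
Occurrence 2 (position 7): before a front vowel (/i, e/) → [x].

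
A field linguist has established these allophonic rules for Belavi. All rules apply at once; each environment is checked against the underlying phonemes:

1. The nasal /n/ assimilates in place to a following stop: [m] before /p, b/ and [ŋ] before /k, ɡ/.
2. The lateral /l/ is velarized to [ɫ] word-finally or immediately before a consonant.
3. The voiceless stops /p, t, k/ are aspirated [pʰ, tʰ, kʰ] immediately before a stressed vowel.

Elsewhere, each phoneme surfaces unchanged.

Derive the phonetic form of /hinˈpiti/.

[himˈpʰiti]

/h/ (word-initial) is unaffected → [h].
/i/ (between /h/ and /n/) is unaffected → [i].
/n/ meets the environment for rule 1 (before a labial or velar stop) → [m].
/p/ (between /n/ and /i/) occurs immediately before a stressed vowel → [pʰ] by rule 3.
/i/ — not in any rule's target class → [i].
/t/ (between /i/ and /i/) fails the environment for rule 3, so it stays [t].
/i/ stays [i].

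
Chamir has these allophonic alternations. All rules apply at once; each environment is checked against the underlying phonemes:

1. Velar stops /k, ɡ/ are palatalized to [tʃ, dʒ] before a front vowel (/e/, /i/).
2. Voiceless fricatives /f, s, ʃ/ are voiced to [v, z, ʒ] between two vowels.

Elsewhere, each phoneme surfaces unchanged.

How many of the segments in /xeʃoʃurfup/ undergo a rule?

2

Segments that undergo a rule: /ʃ/ → [ʒ] (rule 2); /ʃ/ → [ʒ] (rule 2).
All other segments surface unchanged.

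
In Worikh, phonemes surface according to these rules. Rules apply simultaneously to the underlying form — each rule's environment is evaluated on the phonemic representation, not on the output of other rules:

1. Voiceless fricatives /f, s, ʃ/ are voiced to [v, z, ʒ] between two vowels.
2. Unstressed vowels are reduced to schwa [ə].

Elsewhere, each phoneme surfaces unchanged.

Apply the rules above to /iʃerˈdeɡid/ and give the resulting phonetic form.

/i/ — word-initial, in an unstressed syllable — surfaces as [ə] (rule 2).
/ʃ/ (between /i/ and /e/): between two vowels, so rule 1 applies → [ʒ].
/e/ meets the environment for rule 2 (in an unstressed syllable) → [ə].
/e/ (between /d/ and /ɡ/) fails the environment for rule 2, so it stays [e].
/i/ — between /ɡ/ and /d/, in an unstressed syllable — surfaces as [ə] (rule 2).

[əʒərˈdeɡəd]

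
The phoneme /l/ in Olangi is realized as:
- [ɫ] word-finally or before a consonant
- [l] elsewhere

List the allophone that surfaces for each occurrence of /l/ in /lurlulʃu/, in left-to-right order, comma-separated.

Occurrence 1 (position 1): no conditioning environment matches → elsewhere allophone [l].
Occurrence 2 (position 4): no conditioning environment matches → elsewhere allophone [l].
Occurrence 3 (position 6): word-finally or before a consonant → [ɫ].

[l], [l], [ɫ]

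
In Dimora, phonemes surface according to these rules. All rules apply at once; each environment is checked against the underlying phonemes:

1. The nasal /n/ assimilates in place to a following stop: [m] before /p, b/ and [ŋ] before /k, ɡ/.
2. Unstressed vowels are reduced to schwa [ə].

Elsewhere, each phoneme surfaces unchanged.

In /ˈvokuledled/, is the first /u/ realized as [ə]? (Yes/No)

Rule 2 applies to /u/ (between /k/ and /l/: in an unstressed syllable) → [ə].
The actual realization is [ə], which matches [ə].

Yes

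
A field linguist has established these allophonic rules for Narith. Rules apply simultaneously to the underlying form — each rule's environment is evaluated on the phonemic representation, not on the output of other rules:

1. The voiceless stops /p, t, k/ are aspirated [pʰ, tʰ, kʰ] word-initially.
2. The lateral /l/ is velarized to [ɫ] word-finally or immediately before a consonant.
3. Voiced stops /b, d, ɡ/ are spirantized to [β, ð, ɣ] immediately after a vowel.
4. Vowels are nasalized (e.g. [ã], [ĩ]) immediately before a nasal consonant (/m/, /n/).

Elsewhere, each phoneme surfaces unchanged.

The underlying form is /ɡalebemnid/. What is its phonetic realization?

/ɡ/ (word-initial): rule 3 targets it, but not immediately after a vowel → unchanged [ɡ].
/a/ (between /ɡ/ and /l/) is in the target of rule 4 but the environment (before a nasal consonant) is not met → [a].
/l/ — between /a/ and /e/; rule 2 does not apply here → [l].
/e/ — between /l/ and /b/; rule 4 does not apply here → [e].
/b/ — between /e/ and /e/, immediately after a vowel — surfaces as [β] (rule 3).
/e/ meets the environment for rule 4 (before a nasal consonant) → [ẽ].
/i/ (between /n/ and /d/): rule 4 targets it, but not before a nasal consonant → unchanged [i].
/d/ (word-final): immediately after a vowel, so rule 3 applies → [ð].

[ɡaleβẽmnið]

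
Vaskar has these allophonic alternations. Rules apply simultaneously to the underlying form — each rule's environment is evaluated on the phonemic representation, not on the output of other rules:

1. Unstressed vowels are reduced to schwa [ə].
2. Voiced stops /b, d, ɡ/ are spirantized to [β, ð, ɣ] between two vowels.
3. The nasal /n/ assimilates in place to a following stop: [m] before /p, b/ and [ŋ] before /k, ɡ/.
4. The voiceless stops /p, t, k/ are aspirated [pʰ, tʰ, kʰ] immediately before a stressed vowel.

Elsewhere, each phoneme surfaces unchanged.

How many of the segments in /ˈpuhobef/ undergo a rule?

Segments that undergo a rule: /p/ → [pʰ] (rule 4); /o/ → [ə] (rule 1); /b/ → [β] (rule 2); /e/ → [ə] (rule 1).
All other segments surface unchanged.

4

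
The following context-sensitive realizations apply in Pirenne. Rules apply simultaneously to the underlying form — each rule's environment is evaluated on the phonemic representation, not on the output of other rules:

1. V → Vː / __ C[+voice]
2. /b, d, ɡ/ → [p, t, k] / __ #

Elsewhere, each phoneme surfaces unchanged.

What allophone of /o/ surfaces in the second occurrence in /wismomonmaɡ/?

[oː]

Rule 1 applies to /o/ (between /m/ and /n/: before a voiced consonant) → [oː].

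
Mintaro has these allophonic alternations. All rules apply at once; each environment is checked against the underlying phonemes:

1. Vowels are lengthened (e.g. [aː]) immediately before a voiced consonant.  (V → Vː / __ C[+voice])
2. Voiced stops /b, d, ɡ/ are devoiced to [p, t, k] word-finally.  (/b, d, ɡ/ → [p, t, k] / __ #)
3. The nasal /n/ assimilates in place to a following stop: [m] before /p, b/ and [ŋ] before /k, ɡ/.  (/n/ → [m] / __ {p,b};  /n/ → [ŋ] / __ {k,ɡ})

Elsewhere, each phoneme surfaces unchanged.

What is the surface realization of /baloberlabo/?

[baːloːbeːrlaːbo]

/b/ (word-initial) is in the target of rule 2 but the environment (word-finally) is not met → [b].
/a/ — between /b/ and /l/, before a voiced consonant — surfaces as [aː] (rule 1).
/l/ — not in any rule's target class → [l].
/o/ (between /l/ and /b/) occurs before a voiced consonant → [oː] by rule 1.
/b/ — between /o/ and /e/; rule 2 does not apply here → [b].
Rule 1 applies to /e/ (between /b/ and /r/: before a voiced consonant) → [eː].
/r/ (between /e/ and /l/) is unaffected → [r].
/l/ (between /r/ and /a/): no rule targets it → [l].
/a/ meets the environment for rule 1 (before a voiced consonant) → [aː].
/b/ — between /a/ and /o/; rule 2 does not apply here → [b].
/o/ (word-final): rule 1 targets it, but not before a voiced consonant → unchanged [o].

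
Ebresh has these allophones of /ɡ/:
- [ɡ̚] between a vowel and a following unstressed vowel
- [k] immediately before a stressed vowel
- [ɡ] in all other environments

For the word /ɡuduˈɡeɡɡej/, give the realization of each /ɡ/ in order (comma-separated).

[ɡ], [k], [ɡ], [ɡ]

Occurrence 1 (position 1): no conditioning environment matches → elsewhere allophone [ɡ].
Occurrence 2 (position 5): immediately before a stressed vowel → [k].
Occurrence 3 (position 7): no conditioning environment matches → elsewhere allophone [ɡ].
Occurrence 4 (position 8): no conditioning environment matches → elsewhere allophone [ɡ].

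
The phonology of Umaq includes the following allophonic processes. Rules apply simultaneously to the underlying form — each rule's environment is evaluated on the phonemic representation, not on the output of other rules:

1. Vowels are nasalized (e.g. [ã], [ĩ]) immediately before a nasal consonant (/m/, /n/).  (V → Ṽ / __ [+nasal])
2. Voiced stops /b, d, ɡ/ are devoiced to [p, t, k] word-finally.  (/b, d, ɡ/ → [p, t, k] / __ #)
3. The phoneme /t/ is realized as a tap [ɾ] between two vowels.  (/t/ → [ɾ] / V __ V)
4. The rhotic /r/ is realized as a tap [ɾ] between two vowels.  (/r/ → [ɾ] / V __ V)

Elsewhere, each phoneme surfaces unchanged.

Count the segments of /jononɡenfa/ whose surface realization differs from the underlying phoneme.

3

Segments that undergo a rule: /o/ → [õ] (rule 1); /o/ → [õ] (rule 1); /e/ → [ẽ] (rule 1).
All other segments surface unchanged.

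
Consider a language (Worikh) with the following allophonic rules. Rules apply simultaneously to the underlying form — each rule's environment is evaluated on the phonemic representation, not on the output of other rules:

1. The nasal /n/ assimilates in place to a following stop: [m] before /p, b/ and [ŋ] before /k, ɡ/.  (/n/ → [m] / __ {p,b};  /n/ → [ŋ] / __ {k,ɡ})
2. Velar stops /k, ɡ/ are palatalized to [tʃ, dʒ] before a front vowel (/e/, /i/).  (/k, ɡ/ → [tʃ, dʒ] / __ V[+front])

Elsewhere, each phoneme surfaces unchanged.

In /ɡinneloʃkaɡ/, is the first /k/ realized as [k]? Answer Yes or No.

/k/ (between /ʃ/ and /a/): rule 2 targets it, but not before a front vowel → unchanged [k].
The actual realization is [k], which matches [k].

Yes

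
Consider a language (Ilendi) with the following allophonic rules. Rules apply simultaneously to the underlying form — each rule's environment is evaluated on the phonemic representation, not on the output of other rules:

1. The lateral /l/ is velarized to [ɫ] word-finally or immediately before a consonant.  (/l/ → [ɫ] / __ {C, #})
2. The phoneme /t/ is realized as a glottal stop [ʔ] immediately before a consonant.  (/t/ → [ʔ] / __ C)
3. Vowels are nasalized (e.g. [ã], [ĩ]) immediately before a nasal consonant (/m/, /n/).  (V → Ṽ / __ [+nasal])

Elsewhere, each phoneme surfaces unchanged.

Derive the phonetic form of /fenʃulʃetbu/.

/e/ (between /f/ and /n/): before a nasal consonant, so rule 3 applies → [ẽ].
/u/ — between /ʃ/ and /l/; rule 3 does not apply here → [u].
/l/ (between /u/ and /ʃ/) occurs word-finally or immediately before a consonant → [ɫ] by rule 1.
/e/ (between /ʃ/ and /t/): rule 3 targets it, but not before a nasal consonant → unchanged [e].
Rule 2 applies to /t/ (between /e/ and /b/: immediately before a consonant) → [ʔ].
/u/ — word-final; rule 3 does not apply here → [u].

[fẽnʃuɫʃeʔbu]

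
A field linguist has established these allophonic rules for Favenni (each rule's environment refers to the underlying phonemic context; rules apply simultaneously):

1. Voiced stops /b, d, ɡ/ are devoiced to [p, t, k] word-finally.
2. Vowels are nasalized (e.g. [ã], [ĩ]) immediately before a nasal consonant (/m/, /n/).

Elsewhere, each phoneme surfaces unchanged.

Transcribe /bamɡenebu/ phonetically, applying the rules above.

/b/ (word-initial) fails the environment for rule 1, so it stays [b].
Rule 2 applies to /a/ (between /b/ and /m/: before a nasal consonant) → [ã].
/m/ (between /a/ and /ɡ/) is unaffected → [m].
/ɡ/ (between /m/ and /e/): rule 1 targets it, but not word-finally → unchanged [ɡ].
/e/ (between /ɡ/ and /n/) occurs before a nasal consonant → [ẽ] by rule 2.
/n/ (between /e/ and /e/) is unaffected → [n].
/e/ (between /n/ and /b/): rule 2 targets it, but not before a nasal consonant → unchanged [e].
/b/ — between /e/ and /u/; rule 1 does not apply here → [b].
/u/ (word-final) is in the target of rule 2 but the environment (before a nasal consonant) is not met → [u].

[bãmɡẽnebu]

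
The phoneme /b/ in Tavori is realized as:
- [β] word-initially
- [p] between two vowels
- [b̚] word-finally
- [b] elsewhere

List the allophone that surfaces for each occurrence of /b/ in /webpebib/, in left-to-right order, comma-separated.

Occurrence 1 (position 3): no conditioning environment matches → elsewhere allophone [b].
Occurrence 2 (position 6): between two vowels → [p].
Occurrence 3 (position 8): word-finally → [b̚].

[b], [p], [b̚]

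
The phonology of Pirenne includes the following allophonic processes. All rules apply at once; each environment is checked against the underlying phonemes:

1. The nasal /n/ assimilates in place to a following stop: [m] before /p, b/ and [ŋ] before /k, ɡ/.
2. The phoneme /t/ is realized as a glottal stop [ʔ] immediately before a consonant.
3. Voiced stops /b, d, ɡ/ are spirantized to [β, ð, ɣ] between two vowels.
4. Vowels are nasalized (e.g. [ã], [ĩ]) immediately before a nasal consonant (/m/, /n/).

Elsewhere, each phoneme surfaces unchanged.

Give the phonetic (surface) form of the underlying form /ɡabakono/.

[ɡaβakõno]

/ɡ/ (word-initial) is in the target of rule 3 but the environment (between two vowels) is not met → [ɡ].
/a/ (between /ɡ/ and /b/) fails the environment for rule 4, so it stays [a].
/b/ (between /a/ and /a/): between two vowels, so rule 3 applies → [β].
/a/ (between /b/ and /k/): rule 4 targets it, but not before a nasal consonant → unchanged [a].
Rule 4 applies to /o/ (between /k/ and /n/: before a nasal consonant) → [õ].
/n/ (between /o/ and /o/) fails the environment for rule 1, so it stays [n].
/o/ — word-final; rule 4 does not apply here → [o].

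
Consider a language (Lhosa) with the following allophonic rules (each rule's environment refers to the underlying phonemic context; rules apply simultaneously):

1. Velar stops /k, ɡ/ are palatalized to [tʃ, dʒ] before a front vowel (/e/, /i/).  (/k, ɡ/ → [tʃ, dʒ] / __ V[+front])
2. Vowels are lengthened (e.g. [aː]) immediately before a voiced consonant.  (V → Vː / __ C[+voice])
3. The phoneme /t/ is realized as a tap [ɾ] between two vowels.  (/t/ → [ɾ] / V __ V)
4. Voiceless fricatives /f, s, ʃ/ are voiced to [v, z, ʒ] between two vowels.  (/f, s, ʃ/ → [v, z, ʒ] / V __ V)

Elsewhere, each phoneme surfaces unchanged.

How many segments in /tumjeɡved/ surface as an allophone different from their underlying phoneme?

Segments that undergo a rule: /u/ → [uː] (rule 2); /e/ → [eː] (rule 2); /e/ → [eː] (rule 2).
All other segments surface unchanged.

3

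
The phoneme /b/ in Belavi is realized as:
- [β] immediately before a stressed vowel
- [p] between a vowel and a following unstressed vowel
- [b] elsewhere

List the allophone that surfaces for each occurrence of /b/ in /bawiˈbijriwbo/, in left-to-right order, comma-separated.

Occurrence 1 (position 1): no conditioning environment matches → elsewhere allophone [b].
Occurrence 2 (position 5): immediately before a stressed vowel → [β].
Occurrence 3 (position 11): no conditioning environment matches → elsewhere allophone [b].

[b], [β], [b]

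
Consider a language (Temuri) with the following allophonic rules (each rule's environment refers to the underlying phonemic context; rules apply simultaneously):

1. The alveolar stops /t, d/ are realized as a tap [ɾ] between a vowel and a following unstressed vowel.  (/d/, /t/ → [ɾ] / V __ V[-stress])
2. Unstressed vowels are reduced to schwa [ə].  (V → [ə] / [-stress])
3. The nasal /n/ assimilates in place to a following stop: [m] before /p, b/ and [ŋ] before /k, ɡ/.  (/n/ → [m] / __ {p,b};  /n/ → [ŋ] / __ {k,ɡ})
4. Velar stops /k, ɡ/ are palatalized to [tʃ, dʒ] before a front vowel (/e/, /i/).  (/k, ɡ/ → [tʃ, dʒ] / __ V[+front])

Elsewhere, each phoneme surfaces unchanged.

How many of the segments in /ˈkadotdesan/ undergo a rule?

4

Segments that undergo a rule: /d/ → [ɾ] (rule 1); /o/ → [ə] (rule 2); /e/ → [ə] (rule 2); /a/ → [ə] (rule 2).
All other segments surface unchanged.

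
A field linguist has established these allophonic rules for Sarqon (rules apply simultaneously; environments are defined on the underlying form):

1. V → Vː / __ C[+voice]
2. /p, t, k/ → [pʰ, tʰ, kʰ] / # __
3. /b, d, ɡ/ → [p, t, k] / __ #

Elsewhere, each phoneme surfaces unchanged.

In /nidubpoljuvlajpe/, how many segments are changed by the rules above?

5

Segments that undergo a rule: /i/ → [iː] (rule 1); /u/ → [uː] (rule 1); /o/ → [oː] (rule 1); /u/ → [uː] (rule 1); /a/ → [aː] (rule 1).
All other segments surface unchanged.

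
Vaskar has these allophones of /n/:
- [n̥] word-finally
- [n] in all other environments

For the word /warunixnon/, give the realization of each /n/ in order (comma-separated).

Occurrence 1 (position 5): no conditioning environment matches → elsewhere allophone [n].
Occurrence 2 (position 8): no conditioning environment matches → elsewhere allophone [n].
Occurrence 3 (position 10): word-finally → [n̥].

[n], [n], [n̥]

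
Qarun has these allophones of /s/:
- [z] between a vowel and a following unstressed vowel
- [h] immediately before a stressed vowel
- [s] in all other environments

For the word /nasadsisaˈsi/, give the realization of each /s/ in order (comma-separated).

[z], [s], [z], [h]

Occurrence 1 (position 3): between a vowel and a following unstressed vowel → [z].
Occurrence 2 (position 6): no conditioning environment matches → elsewhere allophone [s].
Occurrence 3 (position 8): between a vowel and a following unstressed vowel → [z].
Occurrence 4 (position 10): immediately before a stressed vowel → [h].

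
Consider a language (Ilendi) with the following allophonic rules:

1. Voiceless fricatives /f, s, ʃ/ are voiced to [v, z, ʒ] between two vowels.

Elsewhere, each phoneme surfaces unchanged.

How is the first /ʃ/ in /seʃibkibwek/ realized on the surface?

[ʒ]

Rule 1 applies to /ʃ/ (between /e/ and /i/: between two vowels) → [ʒ].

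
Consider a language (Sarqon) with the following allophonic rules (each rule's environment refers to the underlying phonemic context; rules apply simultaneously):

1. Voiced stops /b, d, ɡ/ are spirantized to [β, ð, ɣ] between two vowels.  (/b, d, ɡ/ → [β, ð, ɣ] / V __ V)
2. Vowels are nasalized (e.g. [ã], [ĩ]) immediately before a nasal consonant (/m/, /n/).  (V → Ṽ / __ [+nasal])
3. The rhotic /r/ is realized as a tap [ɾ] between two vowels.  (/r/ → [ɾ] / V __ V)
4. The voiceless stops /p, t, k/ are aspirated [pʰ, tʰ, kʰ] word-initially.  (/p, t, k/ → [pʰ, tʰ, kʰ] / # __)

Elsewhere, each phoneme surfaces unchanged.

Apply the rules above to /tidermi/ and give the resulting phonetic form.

/t/ (word-initial): word-initially, so rule 4 applies → [tʰ].
/i/ (between /t/ and /d/) fails the environment for rule 2, so it stays [i].
/d/ meets the environment for rule 1 (between two vowels) → [ð].
/e/ (between /d/ and /r/): rule 2 targets it, but not before a nasal consonant → unchanged [e].
/r/ (between /e/ and /m/): rule 3 targets it, but not between two vowels → unchanged [r].
/m/ stays [m].
/i/ — word-final; rule 2 does not apply here → [i].

[tʰiðermi]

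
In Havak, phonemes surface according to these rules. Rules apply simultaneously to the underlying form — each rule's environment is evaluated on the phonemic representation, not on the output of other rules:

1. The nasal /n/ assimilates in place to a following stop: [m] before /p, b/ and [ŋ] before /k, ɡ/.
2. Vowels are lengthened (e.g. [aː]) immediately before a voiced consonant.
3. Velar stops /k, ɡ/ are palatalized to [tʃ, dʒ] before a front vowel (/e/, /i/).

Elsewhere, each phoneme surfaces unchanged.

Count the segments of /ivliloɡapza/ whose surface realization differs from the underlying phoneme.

Segments that undergo a rule: /i/ → [iː] (rule 2); /i/ → [iː] (rule 2); /o/ → [oː] (rule 2).
All other segments surface unchanged.

3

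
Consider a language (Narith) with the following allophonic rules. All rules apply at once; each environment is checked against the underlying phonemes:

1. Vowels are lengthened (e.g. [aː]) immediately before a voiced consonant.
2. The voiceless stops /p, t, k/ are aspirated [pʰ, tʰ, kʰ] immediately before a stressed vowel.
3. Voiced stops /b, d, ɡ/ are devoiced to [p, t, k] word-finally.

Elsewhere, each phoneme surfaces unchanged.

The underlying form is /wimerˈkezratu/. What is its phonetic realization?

[wiːmeːrˈkʰeːzratu]

/w/ (word-initial): no rule targets it → [w].
/i/ (between /w/ and /m/) occurs before a voiced consonant → [iː] by rule 1.
/m/ (between /i/ and /e/) is unaffected → [m].
/e/ (between /m/ and /r/): before a voiced consonant, so rule 1 applies → [eː].
/r/ — not in any rule's target class → [r].
Rule 2 applies to /k/ (between /r/ and /e/: immediately before a stressed vowel) → [kʰ].
/e/ meets the environment for rule 1 (before a voiced consonant) → [eː].
/z/ stays [z].
/r/ (between /z/ and /a/): no rule targets it → [r].
/a/ (between /r/ and /t/) is in the target of rule 1 but the environment (before a voiced consonant) is not met → [a].
/t/ — between /a/ and /u/; rule 2 does not apply here → [t].
/u/ (word-final) is in the target of rule 1 but the environment (before a voiced consonant) is not met → [u].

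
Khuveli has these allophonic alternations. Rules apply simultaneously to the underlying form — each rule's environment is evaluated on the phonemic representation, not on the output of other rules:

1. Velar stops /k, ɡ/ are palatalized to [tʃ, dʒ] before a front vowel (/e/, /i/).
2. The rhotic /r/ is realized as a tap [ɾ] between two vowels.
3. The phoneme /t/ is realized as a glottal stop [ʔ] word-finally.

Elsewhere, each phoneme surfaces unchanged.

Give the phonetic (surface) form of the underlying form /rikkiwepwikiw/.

/r/ (word-initial) is in the target of rule 2 but the environment (between two vowels) is not met → [r].
/k/ (between /i/ and /k/) is in the target of rule 1 but the environment (before a front vowel) is not met → [k].
/k/ meets the environment for rule 1 (before a front vowel) → [tʃ].
/k/ meets the environment for rule 1 (before a front vowel) → [tʃ].

[riktʃiwepwitʃiw]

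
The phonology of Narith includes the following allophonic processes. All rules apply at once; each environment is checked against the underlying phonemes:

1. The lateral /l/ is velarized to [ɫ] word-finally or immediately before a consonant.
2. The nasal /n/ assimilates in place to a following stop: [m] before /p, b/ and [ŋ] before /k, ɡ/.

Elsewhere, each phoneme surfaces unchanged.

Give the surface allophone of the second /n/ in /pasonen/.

[n]

/n/ (word-final) is in the target of rule 2 but the environment (before a labial or velar stop) is not met → [n].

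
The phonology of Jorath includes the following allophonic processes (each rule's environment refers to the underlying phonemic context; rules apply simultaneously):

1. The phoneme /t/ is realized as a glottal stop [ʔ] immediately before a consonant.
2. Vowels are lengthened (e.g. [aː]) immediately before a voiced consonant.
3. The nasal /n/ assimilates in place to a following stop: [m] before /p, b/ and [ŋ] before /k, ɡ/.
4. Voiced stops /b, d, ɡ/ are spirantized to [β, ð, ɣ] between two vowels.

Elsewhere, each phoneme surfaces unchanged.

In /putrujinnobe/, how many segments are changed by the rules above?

5

Segments that undergo a rule: /t/ → [ʔ] (rule 1); /u/ → [uː] (rule 2); /i/ → [iː] (rule 2); /o/ → [oː] (rule 2); /b/ → [β] (rule 4).
All other segments surface unchanged.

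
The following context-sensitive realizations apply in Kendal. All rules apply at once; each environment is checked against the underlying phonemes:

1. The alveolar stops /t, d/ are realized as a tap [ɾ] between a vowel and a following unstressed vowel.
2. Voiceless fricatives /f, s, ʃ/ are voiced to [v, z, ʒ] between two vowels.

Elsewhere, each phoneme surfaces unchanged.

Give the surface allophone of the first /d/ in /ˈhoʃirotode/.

[ɾ]

/d/ — between /o/ and /e/, between a vowel and a following unstressed vowel — surfaces as [ɾ] (rule 1).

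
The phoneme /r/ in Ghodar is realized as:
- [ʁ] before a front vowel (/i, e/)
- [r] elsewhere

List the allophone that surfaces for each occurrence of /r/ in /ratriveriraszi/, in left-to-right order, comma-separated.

[r], [ʁ], [ʁ], [r]

Occurrence 1 (position 1): no conditioning environment matches → elsewhere allophone [r].
Occurrence 2 (position 4): before a front vowel (/i, e/) → [ʁ].
Occurrence 3 (position 8): before a front vowel (/i, e/) → [ʁ].
Occurrence 4 (position 10): no conditioning environment matches → elsewhere allophone [r].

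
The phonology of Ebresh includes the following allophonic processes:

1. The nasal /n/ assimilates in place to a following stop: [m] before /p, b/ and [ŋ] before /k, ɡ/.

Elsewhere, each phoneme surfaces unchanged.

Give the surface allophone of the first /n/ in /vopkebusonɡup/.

[ŋ]

/n/ (between /o/ and /ɡ/): before a labial or velar stop, so rule 1 applies → [ŋ].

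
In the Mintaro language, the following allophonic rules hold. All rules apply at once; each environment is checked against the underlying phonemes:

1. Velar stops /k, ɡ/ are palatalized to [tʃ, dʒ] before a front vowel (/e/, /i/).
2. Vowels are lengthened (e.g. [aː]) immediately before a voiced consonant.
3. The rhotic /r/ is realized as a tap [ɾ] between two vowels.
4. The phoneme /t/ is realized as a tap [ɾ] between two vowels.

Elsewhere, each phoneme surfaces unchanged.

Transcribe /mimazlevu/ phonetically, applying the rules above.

/m/ (word-initial) is unaffected → [m].
/i/ (between /m/ and /m/) occurs before a voiced consonant → [iː] by rule 2.
/m/ (between /i/ and /a/): no rule targets it → [m].
/a/ — between /m/ and /z/, before a voiced consonant — surfaces as [aː] (rule 2).
/z/ (between /a/ and /l/): no rule targets it → [z].
/l/ stays [l].
/e/ (between /l/ and /v/) occurs before a voiced consonant → [eː] by rule 2.
/v/ — not in any rule's target class → [v].
/u/ (word-final) fails the environment for rule 2, so it stays [u].

[miːmaːzleːvu]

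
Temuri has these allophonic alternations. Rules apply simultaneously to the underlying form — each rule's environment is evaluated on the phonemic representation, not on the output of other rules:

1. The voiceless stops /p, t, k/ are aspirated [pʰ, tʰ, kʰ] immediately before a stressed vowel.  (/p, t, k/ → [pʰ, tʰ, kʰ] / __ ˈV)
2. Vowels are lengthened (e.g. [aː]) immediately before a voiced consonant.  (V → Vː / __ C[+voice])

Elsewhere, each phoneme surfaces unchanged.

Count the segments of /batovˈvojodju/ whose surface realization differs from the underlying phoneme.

3

Segments that undergo a rule: /o/ → [oː] (rule 2); /o/ → [oː] (rule 2); /o/ → [oː] (rule 2).
All other segments surface unchanged.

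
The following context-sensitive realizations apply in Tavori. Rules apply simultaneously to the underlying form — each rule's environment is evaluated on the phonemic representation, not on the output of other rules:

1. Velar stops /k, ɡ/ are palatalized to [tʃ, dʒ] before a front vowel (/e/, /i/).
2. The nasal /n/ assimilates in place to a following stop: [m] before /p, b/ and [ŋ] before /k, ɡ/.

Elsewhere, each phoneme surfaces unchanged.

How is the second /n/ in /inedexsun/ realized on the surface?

[n]

/n/ (word-final) is in the target of rule 2 but the environment (before a labial or velar stop) is not met → [n].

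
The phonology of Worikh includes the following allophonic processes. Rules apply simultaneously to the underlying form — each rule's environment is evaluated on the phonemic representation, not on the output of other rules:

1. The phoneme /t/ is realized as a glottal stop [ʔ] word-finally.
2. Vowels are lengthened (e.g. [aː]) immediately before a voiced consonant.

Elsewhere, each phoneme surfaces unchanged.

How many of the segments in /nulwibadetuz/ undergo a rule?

Segments that undergo a rule: /u/ → [uː] (rule 2); /i/ → [iː] (rule 2); /a/ → [aː] (rule 2); /u/ → [uː] (rule 2).
All other segments surface unchanged.

4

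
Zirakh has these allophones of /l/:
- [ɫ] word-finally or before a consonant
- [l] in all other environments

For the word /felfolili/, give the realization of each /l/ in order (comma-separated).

Occurrence 1 (position 3): word-finally or before a consonant → [ɫ].
Occurrence 2 (position 6): no conditioning environment matches → elsewhere allophone [l].
Occurrence 3 (position 8): no conditioning environment matches → elsewhere allophone [l].

[ɫ], [l], [l]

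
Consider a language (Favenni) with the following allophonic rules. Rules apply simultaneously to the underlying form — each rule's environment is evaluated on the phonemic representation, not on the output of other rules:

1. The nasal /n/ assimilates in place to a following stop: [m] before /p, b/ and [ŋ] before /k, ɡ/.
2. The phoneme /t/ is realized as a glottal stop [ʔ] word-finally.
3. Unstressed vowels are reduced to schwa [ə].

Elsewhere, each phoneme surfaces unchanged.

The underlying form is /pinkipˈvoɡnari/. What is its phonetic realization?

/p/ (word-initial) is unaffected → [p].
Rule 3 applies to /i/ (between /p/ and /n/: in an unstressed syllable) → [ə].
Rule 1 applies to /n/ (between /i/ and /k/: before a labial or velar stop) → [ŋ].
/k/ stays [k].
Rule 3 applies to /i/ (between /k/ and /p/: in an unstressed syllable) → [ə].
/p/ (between /i/ and /v/): no rule targets it → [p].
/v/ stays [v].
/o/ (between /v/ and /ɡ/): rule 3 targets it, but not in an unstressed syllable → unchanged [o].
/ɡ/ (between /o/ and /n/): no rule targets it → [ɡ].
/n/ (between /ɡ/ and /a/): rule 1 targets it, but not before a labial or velar stop → unchanged [n].
Rule 3 applies to /a/ (between /n/ and /r/: in an unstressed syllable) → [ə].
/r/ (between /a/ and /i/) is unaffected → [r].
/i/ (word-final): in an unstressed syllable, so rule 3 applies → [ə].

[pəŋkəpˈvoɡnərə]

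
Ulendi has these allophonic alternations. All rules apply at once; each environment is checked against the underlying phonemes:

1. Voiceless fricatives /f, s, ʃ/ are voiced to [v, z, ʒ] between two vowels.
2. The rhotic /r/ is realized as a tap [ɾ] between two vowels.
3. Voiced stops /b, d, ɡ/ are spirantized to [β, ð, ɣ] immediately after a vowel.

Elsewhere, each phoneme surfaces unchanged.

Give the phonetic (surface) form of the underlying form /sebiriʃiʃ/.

[seβiɾiʒiʃ]

/s/ (word-initial): rule 1 targets it, but not between two vowels → unchanged [s].
/b/ (between /e/ and /i/) occurs immediately after a vowel → [β] by rule 3.
/r/ (between /i/ and /i/) occurs between two vowels → [ɾ] by rule 2.
/ʃ/ (between /i/ and /i/) occurs between two vowels → [ʒ] by rule 1.
/ʃ/ (word-final) is in the target of rule 1 but the environment (between two vowels) is not met → [ʃ].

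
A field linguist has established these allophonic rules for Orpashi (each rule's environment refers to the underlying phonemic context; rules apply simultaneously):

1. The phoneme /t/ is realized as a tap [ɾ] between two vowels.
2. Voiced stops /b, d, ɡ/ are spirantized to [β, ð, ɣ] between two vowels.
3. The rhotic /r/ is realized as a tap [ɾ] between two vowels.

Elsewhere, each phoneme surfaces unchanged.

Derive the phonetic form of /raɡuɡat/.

[raɣuɣat]

/r/ (word-initial): rule 3 targets it, but not between two vowels → unchanged [r].
/a/ stays [a].
/ɡ/ — between /a/ and /u/, between two vowels — surfaces as [ɣ] (rule 2).
/u/ — not in any rule's target class → [u].
/ɡ/ (between /u/ and /a/): between two vowels, so rule 2 applies → [ɣ].
/a/ (between /ɡ/ and /t/): no rule targets it → [a].
/t/ (word-final) fails the environment for rule 1, so it stays [t].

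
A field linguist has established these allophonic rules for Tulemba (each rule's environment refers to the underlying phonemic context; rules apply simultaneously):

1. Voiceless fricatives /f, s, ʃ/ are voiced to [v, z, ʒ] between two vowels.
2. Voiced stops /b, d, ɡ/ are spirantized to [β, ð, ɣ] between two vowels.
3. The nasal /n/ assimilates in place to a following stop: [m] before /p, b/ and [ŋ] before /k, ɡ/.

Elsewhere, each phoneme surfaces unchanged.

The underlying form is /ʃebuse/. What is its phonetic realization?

/ʃ/ — word-initial; rule 1 does not apply here → [ʃ].
/e/ (between /ʃ/ and /b/) is unaffected → [e].
Rule 2 applies to /b/ (between /e/ and /u/: between two vowels) → [β].
/u/ (between /b/ and /s/): no rule targets it → [u].
Rule 1 applies to /s/ (between /u/ and /e/: between two vowels) → [z].
/e/ stays [e].

[ʃeβuze]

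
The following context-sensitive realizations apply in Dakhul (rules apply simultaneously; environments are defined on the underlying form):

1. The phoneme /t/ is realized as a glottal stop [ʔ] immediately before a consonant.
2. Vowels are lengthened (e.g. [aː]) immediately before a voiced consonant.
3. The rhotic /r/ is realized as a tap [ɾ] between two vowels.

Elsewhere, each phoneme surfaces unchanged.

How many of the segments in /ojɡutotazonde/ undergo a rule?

Segments that undergo a rule: /o/ → [oː] (rule 2); /a/ → [aː] (rule 2); /o/ → [oː] (rule 2).
All other segments surface unchanged.

3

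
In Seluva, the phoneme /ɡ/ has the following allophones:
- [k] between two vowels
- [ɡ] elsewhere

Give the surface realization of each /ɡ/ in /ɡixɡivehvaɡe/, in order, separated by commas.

Occurrence 1 (position 1): no conditioning environment matches → elsewhere allophone [ɡ].
Occurrence 2 (position 4): no conditioning environment matches → elsewhere allophone [ɡ].
Occurrence 3 (position 11): between two vowels → [k].

[ɡ], [ɡ], [k]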